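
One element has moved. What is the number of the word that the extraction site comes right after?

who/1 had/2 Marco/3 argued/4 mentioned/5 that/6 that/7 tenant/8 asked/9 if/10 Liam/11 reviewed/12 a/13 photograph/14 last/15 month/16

4

The displaced element is "who" (word 1).
It is linked across 1 clause boundary (Ø).
It functions as the subject of "mentioned", so the gap sits immediately after word 4 ("argued").
Base order: Marco had argued who mentioned that that tenant asked if Liam reviewed a photograph last month.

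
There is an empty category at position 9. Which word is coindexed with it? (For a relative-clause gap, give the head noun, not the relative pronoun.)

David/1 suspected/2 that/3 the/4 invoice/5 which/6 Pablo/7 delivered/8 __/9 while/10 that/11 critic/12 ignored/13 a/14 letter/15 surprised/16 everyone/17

The gap at 9 is the object of "delivered", inside a relative clause.
The relative pronoun is "which" (word 6); it is bound by the head noun immediately before it.
Its filler is the head noun "invoice", at word 5.

5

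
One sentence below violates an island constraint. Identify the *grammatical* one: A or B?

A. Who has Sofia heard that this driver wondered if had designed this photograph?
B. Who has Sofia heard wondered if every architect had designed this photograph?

B

In A, the wh-phrase is extracted from inside a wh-island (introduced by "if"), which blocks movement.
In B, the extraction path crosses only that-complement boundaries, which are transparent.
So B is grammatical.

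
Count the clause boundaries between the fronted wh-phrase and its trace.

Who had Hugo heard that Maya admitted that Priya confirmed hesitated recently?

"who" is extracted from the subject of "hesitated".
Boundaries crossed, outermost first: [that], [that], [Ø] — 3 in total.

3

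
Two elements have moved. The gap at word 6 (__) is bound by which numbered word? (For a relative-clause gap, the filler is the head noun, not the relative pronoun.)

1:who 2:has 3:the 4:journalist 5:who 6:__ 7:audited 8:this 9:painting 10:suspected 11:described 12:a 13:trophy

The marked gap is inside the relative clause, the subject of "audited".
Its filler is the head noun "journalist" (via "who"), at word 4.
(The other dependency links word 1 to a gap after word 10.)

4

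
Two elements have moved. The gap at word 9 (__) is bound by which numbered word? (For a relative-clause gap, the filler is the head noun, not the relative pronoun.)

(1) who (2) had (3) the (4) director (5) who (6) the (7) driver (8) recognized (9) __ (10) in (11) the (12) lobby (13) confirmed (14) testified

The marked gap is inside the relative clause, the direct object of "recognized".
Its filler is the head noun "director" (via "who"), at word 4.
(The other dependency links word 1 to a gap after word 13.)

4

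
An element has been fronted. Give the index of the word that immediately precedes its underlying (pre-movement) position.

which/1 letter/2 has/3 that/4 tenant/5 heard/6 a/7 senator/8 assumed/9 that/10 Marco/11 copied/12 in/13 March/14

12

The displaced element is "which letter" (word 2).
It is linked across 2 clause boundaries (Ø → that).
It functions as the direct object of "copied", so the gap sits immediately after word 12 ("copied").
Base order: That tenant has heard a senator assumed that Marco copied which letter in March.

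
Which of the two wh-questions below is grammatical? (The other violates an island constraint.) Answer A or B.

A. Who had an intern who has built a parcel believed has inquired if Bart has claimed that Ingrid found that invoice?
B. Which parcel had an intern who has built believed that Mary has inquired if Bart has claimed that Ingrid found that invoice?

In B, the wh-phrase is extracted from inside a complex-NP island (relative clause) (introduced by "who"), which blocks movement.
In A, the extraction path crosses only that-complement boundaries, which are transparent.
So A is grammatical.

A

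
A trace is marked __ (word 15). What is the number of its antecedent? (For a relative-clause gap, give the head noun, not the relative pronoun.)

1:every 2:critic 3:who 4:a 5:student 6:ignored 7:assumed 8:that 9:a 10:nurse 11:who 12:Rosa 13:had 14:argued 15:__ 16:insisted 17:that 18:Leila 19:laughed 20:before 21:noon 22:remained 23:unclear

10

The gap at 15 is the subject of "insisted", inside a relative clause.
The relative pronoun is "who" (word 11); it is bound by the head noun immediately before it.
Its filler is the head noun "nurse", at word 10.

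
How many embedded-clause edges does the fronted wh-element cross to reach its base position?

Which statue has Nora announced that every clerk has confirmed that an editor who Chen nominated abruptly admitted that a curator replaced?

"which statue" is extracted from the object of "replaced".
Boundaries crossed, outermost first: [that], [that], [that] — 3 in total.

3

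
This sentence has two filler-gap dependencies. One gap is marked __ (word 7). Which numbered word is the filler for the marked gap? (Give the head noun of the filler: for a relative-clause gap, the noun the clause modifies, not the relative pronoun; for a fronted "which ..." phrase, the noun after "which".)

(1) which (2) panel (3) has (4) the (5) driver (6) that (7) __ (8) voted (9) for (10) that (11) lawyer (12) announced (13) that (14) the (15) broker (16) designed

5

The marked gap is inside the relative clause, the subject of "voted".
Its filler is the head noun "driver" (via "that"), at word 5.
(The other dependency links word 2 to a gap after word 16.)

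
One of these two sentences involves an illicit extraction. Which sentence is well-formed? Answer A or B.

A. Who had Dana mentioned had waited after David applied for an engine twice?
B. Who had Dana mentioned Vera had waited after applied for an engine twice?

A

In B, the wh-phrase is extracted from inside an adjunct island (introduced by "after"), which blocks movement.
In A, the extraction path crosses only that-complement boundaries, which are transparent.
So A is grammatical.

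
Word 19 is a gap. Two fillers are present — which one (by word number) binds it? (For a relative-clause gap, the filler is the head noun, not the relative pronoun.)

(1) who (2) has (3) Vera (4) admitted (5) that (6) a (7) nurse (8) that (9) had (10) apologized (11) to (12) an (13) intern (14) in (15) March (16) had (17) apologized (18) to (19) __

1

The marked gap is the object of the preposition "to" of "apologized".
Its filler is the fronted wh-phrase "who", at word 1.
(The other dependency links word 7 to a gap after word 8.)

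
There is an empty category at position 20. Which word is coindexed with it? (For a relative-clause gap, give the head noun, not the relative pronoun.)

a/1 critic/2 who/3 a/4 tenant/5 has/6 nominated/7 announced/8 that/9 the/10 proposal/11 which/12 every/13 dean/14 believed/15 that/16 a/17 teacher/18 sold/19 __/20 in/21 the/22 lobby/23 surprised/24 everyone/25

11

The gap at 20 is the object of "sold", inside a relative clause.
The relative pronoun is "which" (word 12); it is bound by the head noun immediately before it.
Its filler is the head noun "proposal", at word 11.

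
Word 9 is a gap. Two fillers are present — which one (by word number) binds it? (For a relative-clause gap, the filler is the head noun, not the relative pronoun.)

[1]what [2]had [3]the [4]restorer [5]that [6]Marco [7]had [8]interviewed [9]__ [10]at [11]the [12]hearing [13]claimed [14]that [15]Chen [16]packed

4

The marked gap is inside the relative clause, the direct object of "interviewed".
Its filler is the head noun "restorer" (via "that"), at word 4.
(The other dependency links word 1 to a gap after word 16.)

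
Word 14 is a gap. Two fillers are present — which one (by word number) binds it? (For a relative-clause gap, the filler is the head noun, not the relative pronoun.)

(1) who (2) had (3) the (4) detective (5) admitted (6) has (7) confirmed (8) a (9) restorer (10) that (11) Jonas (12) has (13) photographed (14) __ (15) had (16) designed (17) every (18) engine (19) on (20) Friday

The marked gap is inside the relative clause, the direct object of "photographed".
Its filler is the head noun "restorer" (via "that"), at word 9.
(The other dependency links word 1 to a gap after word 5.)

9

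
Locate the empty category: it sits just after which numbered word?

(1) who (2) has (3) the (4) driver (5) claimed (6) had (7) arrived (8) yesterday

5

The displaced element is "who" (word 1).
It is linked across 1 clause boundary (Ø).
It functions as the subject of "arrived", so the gap sits immediately after word 5 ("claimed").
Base order: The driver has claimed who had arrived yesterday.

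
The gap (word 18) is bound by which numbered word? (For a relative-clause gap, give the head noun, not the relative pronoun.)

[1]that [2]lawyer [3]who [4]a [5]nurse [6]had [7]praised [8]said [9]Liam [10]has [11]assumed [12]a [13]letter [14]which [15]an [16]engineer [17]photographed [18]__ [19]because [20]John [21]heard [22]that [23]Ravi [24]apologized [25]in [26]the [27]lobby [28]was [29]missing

13

The gap at 18 is the object of "photographed", inside a relative clause.
The relative pronoun is "which" (word 14); it is bound by the head noun immediately before it.
Its filler is the head noun "letter", at word 13.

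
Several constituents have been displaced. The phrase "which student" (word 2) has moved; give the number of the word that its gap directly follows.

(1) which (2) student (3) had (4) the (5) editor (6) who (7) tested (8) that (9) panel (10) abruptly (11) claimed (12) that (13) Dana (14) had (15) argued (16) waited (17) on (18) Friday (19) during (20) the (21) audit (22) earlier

The displaced element is "which student" (word 2).
It is linked across 2 clause boundaries (that → Ø).
It functions as the subject of "waited", so the gap sits immediately after word 15 ("argued").
Base order: The editor who tested that panel abruptly had claimed that Dana had argued that which student waited on Friday during the audit earlier.

15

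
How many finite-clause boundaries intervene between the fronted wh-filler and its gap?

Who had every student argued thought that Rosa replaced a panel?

"who" is extracted from the subject of "thought".
Boundaries crossed, outermost first: [Ø] — 1 in total.

1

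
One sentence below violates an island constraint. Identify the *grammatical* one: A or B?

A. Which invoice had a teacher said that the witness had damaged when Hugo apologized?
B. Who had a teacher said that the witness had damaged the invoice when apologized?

In B, the wh-phrase is extracted from inside an adjunct island (introduced by "when"), which blocks movement.
In A, the extraction path crosses only that-complement boundaries, which are transparent.
So A is grammatical.

A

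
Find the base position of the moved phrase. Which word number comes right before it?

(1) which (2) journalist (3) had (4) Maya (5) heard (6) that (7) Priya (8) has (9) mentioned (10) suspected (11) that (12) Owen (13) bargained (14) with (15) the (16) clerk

9

The displaced element is "which journalist" (word 2).
It is linked across 2 clause boundaries (that → Ø).
It functions as the subject of "suspected", so the gap sits immediately after word 9 ("mentioned").
Base order: Maya had heard that Priya has mentioned that which journalist suspected that Owen bargained with the clerk.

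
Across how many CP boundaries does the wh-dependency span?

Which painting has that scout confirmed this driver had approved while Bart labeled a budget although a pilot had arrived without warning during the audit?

1

"which painting" is extracted from the object of "approved".
Boundaries crossed, outermost first: [Ø] — 1 in total.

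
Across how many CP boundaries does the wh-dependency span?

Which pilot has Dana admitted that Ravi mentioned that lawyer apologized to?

"which pilot" is extracted from the PP object of "apologized".
Boundaries crossed, outermost first: [that], [Ø] — 2 in total.

2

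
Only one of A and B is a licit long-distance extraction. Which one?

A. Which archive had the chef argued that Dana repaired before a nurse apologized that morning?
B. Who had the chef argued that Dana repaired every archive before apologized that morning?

A

In B, the wh-phrase is extracted from inside an adjunct island (introduced by "before"), which blocks movement.
In A, the extraction path crosses only that-complement boundaries, which are transparent.
So A is grammatical.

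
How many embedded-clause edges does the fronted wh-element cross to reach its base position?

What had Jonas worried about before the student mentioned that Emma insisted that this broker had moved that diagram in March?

"what" originates inside the matrix clause — no clause boundary is crossed.

0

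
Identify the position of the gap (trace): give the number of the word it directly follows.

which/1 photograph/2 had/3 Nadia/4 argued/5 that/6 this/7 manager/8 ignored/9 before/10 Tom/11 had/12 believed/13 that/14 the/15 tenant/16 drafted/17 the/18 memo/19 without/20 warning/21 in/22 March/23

The displaced element is "which photograph" (word 2).
It is linked across 1 clause boundary (that).
It functions as the direct object of "ignored", so the gap sits immediately after word 9 ("ignored").
Base order: Nadia had argued that this manager ignored which photograph before Tom had believed that the tenant drafted the memo without warning in March.

9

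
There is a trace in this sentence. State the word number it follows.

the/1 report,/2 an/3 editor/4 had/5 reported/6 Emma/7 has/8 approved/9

9

The displaced element is "the report" (word 2).
It is linked across 1 clause boundary (Ø).
It functions as the direct object of "approved", so the gap sits immediately after word 9 ("approved").
Base order: An editor had reported Emma has approved the report.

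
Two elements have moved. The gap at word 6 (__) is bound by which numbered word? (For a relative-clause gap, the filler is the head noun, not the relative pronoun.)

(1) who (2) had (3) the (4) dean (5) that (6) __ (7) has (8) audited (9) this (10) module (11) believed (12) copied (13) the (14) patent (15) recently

The marked gap is inside the relative clause, the subject of "audited".
Its filler is the head noun "dean" (via "that"), at word 4.
(The other dependency links word 1 to a gap after word 11.)

4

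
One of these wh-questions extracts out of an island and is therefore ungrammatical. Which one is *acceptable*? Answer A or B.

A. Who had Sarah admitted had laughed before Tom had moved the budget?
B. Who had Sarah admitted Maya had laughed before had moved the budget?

A

In B, the wh-phrase is extracted from inside an adjunct island (introduced by "before"), which blocks movement.
In A, the extraction path crosses only that-complement boundaries, which are transparent.
So A is grammatical.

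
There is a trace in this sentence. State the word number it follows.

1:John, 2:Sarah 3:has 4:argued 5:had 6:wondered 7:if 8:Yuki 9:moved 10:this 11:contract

4

The displaced element is "John" (word 1).
It is linked across 1 clause boundary (Ø).
It functions as the subject of "wondered", so the gap sits immediately after word 4 ("argued").
Base order: Sarah has argued John had wondered if Yuki moved this contract.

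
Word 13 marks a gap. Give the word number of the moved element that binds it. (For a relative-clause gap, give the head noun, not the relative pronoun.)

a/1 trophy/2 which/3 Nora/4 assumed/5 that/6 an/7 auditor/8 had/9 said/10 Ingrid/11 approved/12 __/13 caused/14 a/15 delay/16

The gap at 13 is the object of "approved", inside a relative clause.
The relative pronoun is "which" (word 3); it is bound by the head noun immediately before it.
Its filler is the head noun "trophy", at word 2.

2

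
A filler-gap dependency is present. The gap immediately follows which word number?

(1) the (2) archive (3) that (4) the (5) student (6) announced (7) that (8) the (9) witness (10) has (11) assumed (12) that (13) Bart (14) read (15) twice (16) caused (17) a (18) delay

14

The displaced element is "the archive" (word 2).
It is linked across 2 clause boundaries (that → that).
It functions as the direct object of "read", so the gap sits immediately after word 14 ("read").
Base order: The student announced that the witness has assumed that Bart read the archive twice.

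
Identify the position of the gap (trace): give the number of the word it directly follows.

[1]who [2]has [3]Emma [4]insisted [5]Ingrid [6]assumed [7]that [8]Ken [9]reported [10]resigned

9

The displaced element is "who" (word 1).
It is linked across 3 clause boundaries (Ø → that → Ø).
It functions as the subject of "resigned", so the gap sits immediately after word 9 ("reported").
Base order: Emma has insisted Ingrid assumed that Ken reported that who resigned.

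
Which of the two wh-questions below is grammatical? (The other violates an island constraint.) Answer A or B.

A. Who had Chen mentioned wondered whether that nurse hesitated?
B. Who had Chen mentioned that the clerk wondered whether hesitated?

A

In B, the wh-phrase is extracted from inside a wh-island (introduced by "whether"), which blocks movement.
In A, the extraction path crosses only that-complement boundaries, which are transparent.
So A is grammatical.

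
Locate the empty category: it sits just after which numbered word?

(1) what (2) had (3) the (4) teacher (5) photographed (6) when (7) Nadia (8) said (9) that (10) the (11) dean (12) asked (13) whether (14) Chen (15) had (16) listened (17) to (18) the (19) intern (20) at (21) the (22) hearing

The displaced element is "what" (word 1).
It functions as the direct object of "photographed", so the gap sits immediately after word 5 ("photographed").
Base order: The teacher had photographed what when Nadia said that the dean asked whether Chen had listened to the intern at the hearing.

5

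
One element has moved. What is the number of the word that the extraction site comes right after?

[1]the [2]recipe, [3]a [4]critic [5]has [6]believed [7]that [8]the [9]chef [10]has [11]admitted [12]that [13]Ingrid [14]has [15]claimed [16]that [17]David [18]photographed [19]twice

18

The displaced element is "the recipe" (word 2).
It is linked across 3 clause boundaries (that → that → that).
It functions as the direct object of "photographed", so the gap sits immediately after word 18 ("photographed").
Base order: A critic has believed that the chef has admitted that Ingrid has claimed that David photographed the recipe twice.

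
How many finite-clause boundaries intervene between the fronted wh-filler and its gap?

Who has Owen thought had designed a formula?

1

"who" is extracted from the subject of "designed".
Boundaries crossed, outermost first: [Ø] — 1 in total.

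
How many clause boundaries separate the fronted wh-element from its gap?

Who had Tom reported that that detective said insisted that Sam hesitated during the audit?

2

"who" is extracted from the subject of "insisted".
Boundaries crossed, outermost first: [that], [Ø] — 2 in total.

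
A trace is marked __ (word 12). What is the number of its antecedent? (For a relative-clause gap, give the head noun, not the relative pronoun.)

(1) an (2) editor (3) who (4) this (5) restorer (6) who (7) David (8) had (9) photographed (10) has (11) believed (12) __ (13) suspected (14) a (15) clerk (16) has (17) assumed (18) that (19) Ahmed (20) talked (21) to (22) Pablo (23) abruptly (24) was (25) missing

2

The gap at 12 is the subject of "suspected", inside a relative clause.
The relative pronoun is "who" (word 3); it is bound by the head noun immediately before it.
Its filler is the head noun "editor", at word 2.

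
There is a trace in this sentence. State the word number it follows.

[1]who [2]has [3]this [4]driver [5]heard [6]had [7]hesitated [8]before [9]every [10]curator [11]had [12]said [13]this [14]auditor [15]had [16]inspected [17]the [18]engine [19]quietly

The displaced element is "who" (word 1).
It is linked across 1 clause boundary (Ø).
It functions as the subject of "hesitated", so the gap sits immediately after word 5 ("heard").
Base order: This driver has heard who had hesitated before every curator had said this auditor had inspected the engine quietly.

5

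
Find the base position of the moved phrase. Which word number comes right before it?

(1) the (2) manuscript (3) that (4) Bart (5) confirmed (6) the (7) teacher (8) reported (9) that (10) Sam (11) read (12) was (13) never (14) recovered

The displaced element is "the manuscript" (word 2).
It is linked across 2 clause boundaries (Ø → that).
It functions as the direct object of "read", so the gap sits immediately after word 11 ("read").
Base order: Bart confirmed the teacher reported that Sam read the manuscript.

11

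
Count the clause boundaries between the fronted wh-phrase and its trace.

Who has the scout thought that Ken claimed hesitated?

"who" is extracted from the subject of "hesitated".
Boundaries crossed, outermost first: [that], [Ø] — 2 in total.

2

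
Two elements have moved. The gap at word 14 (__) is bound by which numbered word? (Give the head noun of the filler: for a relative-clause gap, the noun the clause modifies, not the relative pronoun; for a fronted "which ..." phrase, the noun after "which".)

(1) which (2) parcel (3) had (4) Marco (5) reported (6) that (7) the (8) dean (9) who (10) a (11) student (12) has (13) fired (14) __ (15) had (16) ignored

8

The marked gap is inside the relative clause, the direct object of "fired".
Its filler is the head noun "dean" (via "who"), at word 8.
(The other dependency links word 2 to a gap after word 16.)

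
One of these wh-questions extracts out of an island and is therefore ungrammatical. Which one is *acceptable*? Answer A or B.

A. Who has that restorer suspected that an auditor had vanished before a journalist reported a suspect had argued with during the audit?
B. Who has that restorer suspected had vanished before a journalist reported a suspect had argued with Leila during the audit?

B

In A, the wh-phrase is extracted from inside an adjunct island (introduced by "before"), which blocks movement.
In B, the extraction path crosses only that-complement boundaries, which are transparent.
So B is grammatical.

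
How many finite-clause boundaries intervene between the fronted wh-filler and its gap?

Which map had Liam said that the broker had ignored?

"which map" is extracted from the object of "ignored".
Boundaries crossed, outermost first: [that] — 1 in total.

1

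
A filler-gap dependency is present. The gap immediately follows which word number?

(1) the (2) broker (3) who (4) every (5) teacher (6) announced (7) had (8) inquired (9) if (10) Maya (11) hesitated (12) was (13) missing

6

The displaced element is "the broker" (word 2).
It is linked across 1 clause boundary (Ø).
It functions as the subject of "inquired", so the gap sits immediately after word 6 ("announced").
Base order: Every teacher announced that the broker had inquired if Maya hesitated.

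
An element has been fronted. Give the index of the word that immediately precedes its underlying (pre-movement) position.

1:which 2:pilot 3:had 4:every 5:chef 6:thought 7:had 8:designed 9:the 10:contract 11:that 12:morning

6

The displaced element is "which pilot" (word 2).
It is linked across 1 clause boundary (Ø).
It functions as the subject of "designed", so the gap sits immediately after word 6 ("thought").
Base order: Every chef had thought that which pilot had designed the contract that morning.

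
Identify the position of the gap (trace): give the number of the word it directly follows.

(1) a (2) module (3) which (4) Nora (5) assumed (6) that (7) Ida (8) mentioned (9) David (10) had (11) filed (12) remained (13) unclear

The displaced element is "a module" (word 2).
It is linked across 2 clause boundaries (that → Ø).
It functions as the direct object of "filed", so the gap sits immediately after word 11 ("filed").
Base order: Nora assumed that Ida mentioned David had filed a module.

11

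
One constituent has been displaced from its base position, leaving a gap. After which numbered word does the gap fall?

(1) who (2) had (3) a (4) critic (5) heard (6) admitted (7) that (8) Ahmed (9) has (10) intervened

5

The displaced element is "who" (word 1).
It is linked across 1 clause boundary (Ø).
It functions as the subject of "admitted", so the gap sits immediately after word 5 ("heard").
Base order: A critic had heard that who admitted that Ahmed has intervened.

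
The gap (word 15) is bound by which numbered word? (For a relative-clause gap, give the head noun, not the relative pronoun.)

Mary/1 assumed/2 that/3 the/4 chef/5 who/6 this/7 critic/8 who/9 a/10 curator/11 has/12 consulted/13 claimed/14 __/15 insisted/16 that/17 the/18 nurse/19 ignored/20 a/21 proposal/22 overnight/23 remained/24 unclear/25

The gap at 15 is the subject of "insisted", inside a relative clause.
The relative pronoun is "who" (word 6); it is bound by the head noun immediately before it.
Its filler is the head noun "chef", at word 5.

5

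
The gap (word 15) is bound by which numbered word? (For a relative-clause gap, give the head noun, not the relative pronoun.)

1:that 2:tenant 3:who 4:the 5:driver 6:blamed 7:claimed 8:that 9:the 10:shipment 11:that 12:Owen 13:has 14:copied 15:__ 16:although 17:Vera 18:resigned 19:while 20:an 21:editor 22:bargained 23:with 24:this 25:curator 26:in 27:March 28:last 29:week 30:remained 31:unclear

The gap at 15 is the object of "copied", inside a relative clause.
The relative pronoun is "that" (word 11); it is bound by the head noun immediately before it.
Its filler is the head noun "shipment", at word 10.

10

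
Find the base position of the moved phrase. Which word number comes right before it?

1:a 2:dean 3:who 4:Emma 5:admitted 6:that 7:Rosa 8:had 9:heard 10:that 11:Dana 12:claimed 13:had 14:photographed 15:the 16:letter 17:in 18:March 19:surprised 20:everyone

12

The displaced element is "a dean" (word 2).
It is linked across 3 clause boundaries (that → that → Ø).
It functions as the subject of "photographed", so the gap sits immediately after word 12 ("claimed").
Base order: Emma admitted that Rosa had heard that Dana claimed that a dean had photographed the letter in March.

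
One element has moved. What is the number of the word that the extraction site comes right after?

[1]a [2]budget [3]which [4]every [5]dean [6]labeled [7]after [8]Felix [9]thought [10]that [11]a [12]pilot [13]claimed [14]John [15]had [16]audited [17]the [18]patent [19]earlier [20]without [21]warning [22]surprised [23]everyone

6

The displaced element is "a budget" (word 2).
It functions as the direct object of "labeled", so the gap sits immediately after word 6 ("labeled").
Base order: Every dean labeled a budget after Felix thought that a pilot claimed John had audited the patent earlier without warning.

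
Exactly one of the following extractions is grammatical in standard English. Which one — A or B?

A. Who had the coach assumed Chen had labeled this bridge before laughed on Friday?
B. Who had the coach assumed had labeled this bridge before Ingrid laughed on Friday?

In A, the wh-phrase is extracted from inside an adjunct island (introduced by "before"), which blocks movement.
In B, the extraction path crosses only that-complement boundaries, which are transparent.
So B is grammatical.

B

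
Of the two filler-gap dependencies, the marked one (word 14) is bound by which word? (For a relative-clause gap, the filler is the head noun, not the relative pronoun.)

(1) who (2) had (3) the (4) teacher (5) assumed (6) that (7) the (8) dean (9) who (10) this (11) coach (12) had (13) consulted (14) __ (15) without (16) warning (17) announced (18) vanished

The marked gap is inside the relative clause, the direct object of "consulted".
Its filler is the head noun "dean" (via "who"), at word 8.
(The other dependency links word 1 to a gap after word 17.)

8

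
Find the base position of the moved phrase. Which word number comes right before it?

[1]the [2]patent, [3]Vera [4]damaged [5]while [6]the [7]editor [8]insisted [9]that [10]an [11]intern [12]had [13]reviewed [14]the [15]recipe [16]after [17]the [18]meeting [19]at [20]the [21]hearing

The displaced element is "the patent" (word 2).
It functions as the direct object of "damaged", so the gap sits immediately after word 4 ("damaged").
Base order: Vera damaged the patent while the editor insisted that an intern had reviewed the recipe after the meeting at the hearing.

4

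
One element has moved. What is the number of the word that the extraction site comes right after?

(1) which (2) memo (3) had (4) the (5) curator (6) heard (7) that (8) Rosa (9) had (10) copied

The displaced element is "which memo" (word 2).
It is linked across 1 clause boundary (that).
It functions as the direct object of "copied", so the gap sits immediately after word 10 ("copied").
Base order: The curator had heard that Rosa had copied which memo.

10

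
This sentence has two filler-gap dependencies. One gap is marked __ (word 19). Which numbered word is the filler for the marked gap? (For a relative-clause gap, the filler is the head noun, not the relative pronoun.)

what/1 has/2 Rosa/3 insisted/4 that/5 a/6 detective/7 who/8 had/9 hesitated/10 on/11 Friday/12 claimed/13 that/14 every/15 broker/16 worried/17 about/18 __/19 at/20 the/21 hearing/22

1

The marked gap is the object of the preposition "about" of "worried".
Its filler is the fronted wh-phrase "what", at word 1.
(The other dependency links word 7 to a gap after word 8.)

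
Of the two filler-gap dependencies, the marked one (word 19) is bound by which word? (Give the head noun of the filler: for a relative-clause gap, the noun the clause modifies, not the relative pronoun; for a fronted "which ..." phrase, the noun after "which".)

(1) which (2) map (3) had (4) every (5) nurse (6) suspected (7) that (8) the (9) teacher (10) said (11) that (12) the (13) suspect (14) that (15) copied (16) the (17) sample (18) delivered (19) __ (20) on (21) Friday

2

The marked gap is the direct object of "delivered".
Its filler is the fronted wh-phrase "which map", at word 2.
(The other dependency links word 13 to a gap after word 14.)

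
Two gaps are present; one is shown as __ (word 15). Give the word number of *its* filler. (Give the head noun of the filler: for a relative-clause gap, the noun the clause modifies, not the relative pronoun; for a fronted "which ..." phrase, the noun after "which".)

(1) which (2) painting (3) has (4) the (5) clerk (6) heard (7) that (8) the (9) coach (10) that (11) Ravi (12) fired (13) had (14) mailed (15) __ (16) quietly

The marked gap is the direct object of "mailed".
Its filler is the fronted wh-phrase "which painting", at word 2.
(The other dependency links word 9 to a gap after word 12.)

2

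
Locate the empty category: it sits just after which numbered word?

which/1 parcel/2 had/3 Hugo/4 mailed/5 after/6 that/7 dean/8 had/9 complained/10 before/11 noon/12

The displaced element is "which parcel" (word 2).
It functions as the direct object of "mailed", so the gap sits immediately after word 5 ("mailed").
Base order: Hugo had mailed which parcel after that dean had complained before noon.

5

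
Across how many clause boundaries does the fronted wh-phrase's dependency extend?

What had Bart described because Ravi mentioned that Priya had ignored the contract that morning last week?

0

"what" originates inside the matrix clause — no clause boundary is crossed.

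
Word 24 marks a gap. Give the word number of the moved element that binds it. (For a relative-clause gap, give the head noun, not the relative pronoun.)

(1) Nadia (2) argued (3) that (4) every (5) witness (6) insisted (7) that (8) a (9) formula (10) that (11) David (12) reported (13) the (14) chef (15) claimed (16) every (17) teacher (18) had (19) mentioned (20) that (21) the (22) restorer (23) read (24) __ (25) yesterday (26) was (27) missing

9

The gap at 24 is the object of "read", inside a relative clause.
The relative pronoun is "that" (word 10); it is bound by the head noun immediately before it.
Its filler is the head noun "formula", at word 9.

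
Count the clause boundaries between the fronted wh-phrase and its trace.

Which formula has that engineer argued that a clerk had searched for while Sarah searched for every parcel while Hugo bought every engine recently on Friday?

1

"which formula" is extracted from the PP object of "searched".
Boundaries crossed, outermost first: [that] — 1 in total.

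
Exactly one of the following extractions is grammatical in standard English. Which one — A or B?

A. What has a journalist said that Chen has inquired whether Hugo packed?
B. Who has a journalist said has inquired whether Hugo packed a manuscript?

B

In A, the wh-phrase is extracted from inside a wh-island (introduced by "whether"), which blocks movement.
In B, the extraction path crosses only that-complement boundaries, which are transparent.
So B is grammatical.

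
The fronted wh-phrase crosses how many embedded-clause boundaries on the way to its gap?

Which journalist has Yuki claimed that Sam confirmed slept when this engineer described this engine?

"which journalist" is extracted from the subject of "slept".
Boundaries crossed, outermost first: [that], [Ø] — 2 in total.

2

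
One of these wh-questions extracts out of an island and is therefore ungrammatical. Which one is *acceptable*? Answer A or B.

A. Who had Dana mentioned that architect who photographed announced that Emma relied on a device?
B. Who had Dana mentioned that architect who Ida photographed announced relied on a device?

B

In A, the wh-phrase is extracted from inside a complex-NP island (relative clause) (introduced by "who"), which blocks movement.
In B, the extraction path crosses only that-complement boundaries, which are transparent.
So B is grammatical.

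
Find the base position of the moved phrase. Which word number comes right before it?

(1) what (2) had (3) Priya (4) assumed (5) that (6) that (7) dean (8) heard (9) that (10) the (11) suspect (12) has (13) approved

13

The displaced element is "what" (word 1).
It is linked across 2 clause boundaries (that → that).
It functions as the direct object of "approved", so the gap sits immediately after word 13 ("approved").
Base order: Priya had assumed that that dean heard that the suspect has approved what.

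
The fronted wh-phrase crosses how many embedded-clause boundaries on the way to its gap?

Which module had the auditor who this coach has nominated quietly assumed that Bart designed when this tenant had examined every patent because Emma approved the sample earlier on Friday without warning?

"which module" is extracted from the object of "designed".
Boundaries crossed, outermost first: [that] — 1 in total.

1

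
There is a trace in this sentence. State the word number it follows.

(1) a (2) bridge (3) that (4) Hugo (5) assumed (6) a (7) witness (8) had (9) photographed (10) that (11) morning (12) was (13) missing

The displaced element is "a bridge" (word 2).
It is linked across 1 clause boundary (Ø).
It functions as the direct object of "photographed", so the gap sits immediately after word 9 ("photographed").
Base order: Hugo assumed a witness had photographed a bridge that morning.

9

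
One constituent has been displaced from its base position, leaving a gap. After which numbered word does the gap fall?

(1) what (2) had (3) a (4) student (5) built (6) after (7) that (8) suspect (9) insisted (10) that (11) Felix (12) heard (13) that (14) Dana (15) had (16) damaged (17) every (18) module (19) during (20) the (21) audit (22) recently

5

The displaced element is "what" (word 1).
It functions as the direct object of "built", so the gap sits immediately after word 5 ("built").
Base order: A student had built what after that suspect insisted that Felix heard that Dana had damaged every module during the audit recently.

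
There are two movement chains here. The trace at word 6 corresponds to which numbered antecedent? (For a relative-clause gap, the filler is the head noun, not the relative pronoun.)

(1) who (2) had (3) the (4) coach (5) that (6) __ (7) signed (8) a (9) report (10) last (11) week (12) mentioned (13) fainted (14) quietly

The marked gap is inside the relative clause, the subject of "signed".
Its filler is the head noun "coach" (via "that"), at word 4.
(The other dependency links word 1 to a gap after word 12.)

4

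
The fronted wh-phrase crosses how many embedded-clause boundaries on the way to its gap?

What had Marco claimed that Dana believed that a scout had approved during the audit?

2

"what" is extracted from the object of "approved".
Boundaries crossed, outermost first: [that], [that] — 2 in total.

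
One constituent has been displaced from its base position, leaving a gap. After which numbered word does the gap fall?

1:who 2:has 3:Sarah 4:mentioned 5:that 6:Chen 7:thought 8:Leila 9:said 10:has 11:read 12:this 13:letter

9

The displaced element is "who" (word 1).
It is linked across 3 clause boundaries (that → Ø → Ø).
It functions as the subject of "read", so the gap sits immediately after word 9 ("said").
Base order: Sarah has mentioned that Chen thought Leila said that who has read this letter.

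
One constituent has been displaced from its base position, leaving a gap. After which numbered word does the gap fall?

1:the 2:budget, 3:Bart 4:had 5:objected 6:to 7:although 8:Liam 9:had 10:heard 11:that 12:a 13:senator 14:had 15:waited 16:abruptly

6

The displaced element is "the budget" (word 2).
It functions as the object of the preposition "to" of "objected", so the gap sits immediately after word 6 ("to").
Base order: Bart had objected to the budget although Liam had heard that a senator had waited abruptly.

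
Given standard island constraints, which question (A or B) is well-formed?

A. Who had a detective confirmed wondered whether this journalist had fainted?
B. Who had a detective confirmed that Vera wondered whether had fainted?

In B, the wh-phrase is extracted from inside a wh-island (introduced by "whether"), which blocks movement.
In A, the extraction path crosses only that-complement boundaries, which are transparent.
So A is grammatical.

A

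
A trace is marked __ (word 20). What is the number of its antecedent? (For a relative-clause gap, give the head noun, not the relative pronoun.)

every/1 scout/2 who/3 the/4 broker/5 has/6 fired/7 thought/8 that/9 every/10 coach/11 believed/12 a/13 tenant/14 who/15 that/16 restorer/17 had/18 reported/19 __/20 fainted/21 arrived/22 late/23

14

The gap at 20 is the subject of "fainted", inside a relative clause.
The relative pronoun is "who" (word 15); it is bound by the head noun immediately before it.
Its filler is the head noun "tenant", at word 14.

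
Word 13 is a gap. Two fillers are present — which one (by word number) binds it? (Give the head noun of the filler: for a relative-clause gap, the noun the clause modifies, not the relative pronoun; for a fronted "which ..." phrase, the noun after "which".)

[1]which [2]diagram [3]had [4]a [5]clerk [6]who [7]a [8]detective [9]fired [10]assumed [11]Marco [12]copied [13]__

The marked gap is the direct object of "copied".
Its filler is the fronted wh-phrase "which diagram", at word 2.
(The other dependency links word 5 to a gap after word 9.)

2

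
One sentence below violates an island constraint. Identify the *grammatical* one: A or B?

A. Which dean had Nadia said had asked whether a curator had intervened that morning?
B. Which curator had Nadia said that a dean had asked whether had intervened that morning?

A

In B, the wh-phrase is extracted from inside a wh-island (introduced by "whether"), which blocks movement.
In A, the extraction path crosses only that-complement boundaries, which are transparent.
So A is grammatical.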